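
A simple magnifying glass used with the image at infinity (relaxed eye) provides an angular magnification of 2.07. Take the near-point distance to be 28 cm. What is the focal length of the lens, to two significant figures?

For the image at infinity, M = D/f.
f = D/M = 28/2.07 = 13.527 cm.

14 cm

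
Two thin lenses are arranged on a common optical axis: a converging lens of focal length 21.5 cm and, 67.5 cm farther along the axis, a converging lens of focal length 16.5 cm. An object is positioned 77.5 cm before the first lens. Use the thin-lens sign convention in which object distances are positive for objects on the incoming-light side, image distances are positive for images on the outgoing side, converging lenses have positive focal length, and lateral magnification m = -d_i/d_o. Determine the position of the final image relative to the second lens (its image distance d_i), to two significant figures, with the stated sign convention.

29 cm

Applying the thin-lens equation to the first lens, 1/21.5 = 1/77.5 + 1/d_i1, which gives d_i1 = 29.754 cm.
That image sits 37.746 cm in front of the second lens, so d_o2 = 37.746 cm.
Applying the thin-lens equation again with f_2 = 16.5 cm and d_o2 = 37.746 cm gives d_i2 = 29.314 cm.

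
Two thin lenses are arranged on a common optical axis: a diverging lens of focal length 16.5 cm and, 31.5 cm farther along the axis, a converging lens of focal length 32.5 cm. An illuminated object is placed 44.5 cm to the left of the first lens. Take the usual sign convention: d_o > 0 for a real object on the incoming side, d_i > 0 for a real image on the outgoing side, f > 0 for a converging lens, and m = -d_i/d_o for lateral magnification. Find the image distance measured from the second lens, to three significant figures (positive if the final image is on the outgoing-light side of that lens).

First lens: d_i1 = 1/(1/(-16.5) - 1/44.5) = -12.037 cm.
The intermediate image is virtual, 12.037 cm to the left of lens 1, so d_o2 = L - d_i1 = 31.5 - (-12.037) = 43.537 cm.
Second lens: d_i2 = 1/(1/32.5 - 1/(43.537)) = 128.202 cm.

128 cm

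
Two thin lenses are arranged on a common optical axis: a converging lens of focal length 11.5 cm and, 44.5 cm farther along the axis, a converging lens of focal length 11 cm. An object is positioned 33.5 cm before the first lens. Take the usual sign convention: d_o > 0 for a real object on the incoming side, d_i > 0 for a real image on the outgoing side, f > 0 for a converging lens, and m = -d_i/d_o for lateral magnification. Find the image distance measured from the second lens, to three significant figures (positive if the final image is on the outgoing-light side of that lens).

First lens: d_i1 = 1/(1/11.5 - 1/33.5) = 17.511 cm.
The intermediate image is 17.511 cm to the right of lens 1, so d_o2 = L - d_i1 = 44.5 - 17.511 = 26.989 cm.
Second lens: d_i2 = 1/(1/11 - 1/(26.989)) = 18.568 cm.

18.6 cm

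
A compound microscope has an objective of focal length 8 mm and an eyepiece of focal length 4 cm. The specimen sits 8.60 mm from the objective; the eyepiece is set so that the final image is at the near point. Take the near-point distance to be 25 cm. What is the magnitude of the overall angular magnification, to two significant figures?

Convert to cm: f_obj = 8 mm = 0.8 cm; d_o = 8.60 mm = 0.86 cm.
Objective: 1/d_i = 1/f_obj - 1/d_o = 1/0.8 - 1/0.86 = 0.08721 cm^-1, so d_i = 11.467 cm.
m_obj = -d_i/d_o = -11.467/0.86 = -13.333.
Eyepiece angular magnification (image at near point): M_eye = 1 + D/f_e = 1 + 25/4 = 7.250.
Overall M = m_obj x M_eye = (-13.333)(7.250) = -96.67.
|M| = 96.67.

97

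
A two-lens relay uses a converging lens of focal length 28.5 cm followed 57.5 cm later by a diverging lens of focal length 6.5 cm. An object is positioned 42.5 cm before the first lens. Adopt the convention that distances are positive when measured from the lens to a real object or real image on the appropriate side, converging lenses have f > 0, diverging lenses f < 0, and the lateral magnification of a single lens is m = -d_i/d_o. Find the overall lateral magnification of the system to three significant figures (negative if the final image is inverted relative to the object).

0.588

Lens 1: 1/d_i1 = 1/f_1 - 1/d_o1 = 1/28.5 - 1/42.5 = 0.01156 cm^-1, so d_i1 = 86.518 cm.
m_1 = -(86.518)/42.5 = -2.0357.
This image would form 86.518 cm past lens 1, i.e. 29.018 cm beyond lens 2, so it is a virtual object for lens 2: d_o2 = 57.5 - 86.518 = -29.018 cm.
Lens 2: 1/d_i2 = 1/f_2 - 1/d_o2 = 1/(-6.5) - 1/(-29.018) = -0.11938 cm^-1, so d_i2 = -8.376 cm.
m_2 = -(-8.376)/(-29.018) = -0.2887.
Total m = m_1 x m_2 = (-2.0357)(-0.2887) = 0.5876.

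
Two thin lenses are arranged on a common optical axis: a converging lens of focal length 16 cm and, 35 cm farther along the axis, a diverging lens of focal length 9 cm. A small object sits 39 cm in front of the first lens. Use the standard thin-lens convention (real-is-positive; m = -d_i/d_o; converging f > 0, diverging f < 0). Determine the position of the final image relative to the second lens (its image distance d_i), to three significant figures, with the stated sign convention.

-4.20 cm

First lens: d_i1 = 1/(1/16 - 1/39) = 27.130 cm.
Object distance for lens 2: d_o2 = 35 - 27.130 = 7.870 cm.
Second lens: d_i2 = 1/(1/(-9) - 1/(7.870)) = -4.198 cm.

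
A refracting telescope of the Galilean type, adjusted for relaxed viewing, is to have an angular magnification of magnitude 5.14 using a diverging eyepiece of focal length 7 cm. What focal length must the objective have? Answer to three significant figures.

|M| = f_obj/|f_eye|, so f_obj = |M| x |f_eye| = 5.14 x 7 = 35.980 cm.

36.0 cm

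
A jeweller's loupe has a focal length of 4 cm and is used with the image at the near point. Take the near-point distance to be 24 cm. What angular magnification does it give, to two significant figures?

M = 1 + D/f = 1 + 24/4 = 7.000.

7.0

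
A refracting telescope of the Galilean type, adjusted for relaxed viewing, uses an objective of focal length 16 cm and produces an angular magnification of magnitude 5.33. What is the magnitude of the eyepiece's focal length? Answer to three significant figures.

3.00 cm

|M| = f_obj/|f_eye|, so |f_eye| = f_obj/|M| = 16/5.33 = 3.002 cm.
(The eyepiece is diverging, so its signed focal length is -3.002 cm.)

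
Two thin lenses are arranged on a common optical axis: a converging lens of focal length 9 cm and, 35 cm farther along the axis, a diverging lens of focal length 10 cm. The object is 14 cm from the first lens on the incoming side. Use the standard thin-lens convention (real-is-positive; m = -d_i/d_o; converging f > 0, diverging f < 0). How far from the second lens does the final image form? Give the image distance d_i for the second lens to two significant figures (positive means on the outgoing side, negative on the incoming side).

-4.9 cm

First lens: d_i1 = 1/(1/9 - 1/14) = 25.200 cm.
Object distance for lens 2: d_o2 = 35 - 25.200 = 9.800 cm.
Second lens: d_i2 = 1/(1/(-10) - 1/(9.800)) = -4.949 cm.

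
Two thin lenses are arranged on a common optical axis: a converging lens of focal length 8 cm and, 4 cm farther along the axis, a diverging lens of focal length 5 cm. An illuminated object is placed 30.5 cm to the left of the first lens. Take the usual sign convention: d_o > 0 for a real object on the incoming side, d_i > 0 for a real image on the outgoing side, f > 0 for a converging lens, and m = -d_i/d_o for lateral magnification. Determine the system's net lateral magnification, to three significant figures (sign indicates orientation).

0.964

Lens 1: 1/d_i1 = 1/f_1 - 1/d_o1 = 1/8 - 1/30.5 = 0.09221 cm^-1, so d_i1 = 10.844 cm.
m_1 = -(10.844)/30.5 = -0.3556.
This image would form 10.844 cm past lens 1, i.e. 6.844 cm beyond lens 2, so it is a virtual object for lens 2: d_o2 = 4 - 10.844 = -6.844 cm.
Lens 2: 1/d_i2 = 1/f_2 - 1/d_o2 = 1/(-5) - 1/(-6.844) = -0.05390 cm^-1, so d_i2 = -18.554 cm.
m_2 = -(-18.554)/(-6.844) = -2.7108.
The system's lateral magnification is m_1 m_2 = (-0.3556)(-2.7108) = 0.9639.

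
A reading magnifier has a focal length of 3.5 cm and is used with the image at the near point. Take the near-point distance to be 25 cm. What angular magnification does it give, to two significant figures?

8.1

M = 1 + D/f = 1 + 25/3.5 = 8.143.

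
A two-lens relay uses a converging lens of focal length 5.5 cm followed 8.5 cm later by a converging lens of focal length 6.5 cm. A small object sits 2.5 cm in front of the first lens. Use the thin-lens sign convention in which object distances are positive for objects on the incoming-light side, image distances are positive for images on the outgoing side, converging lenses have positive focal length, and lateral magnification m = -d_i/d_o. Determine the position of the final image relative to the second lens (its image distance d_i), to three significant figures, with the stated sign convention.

Applying the thin-lens equation to the first lens, 1/5.5 = 1/2.5 + 1/d_i1, which gives d_i1 = -4.583 cm.
The intermediate image is virtual, 4.583 cm to the left of lens 1, so d_o2 = L - d_i1 = 8.5 - (-4.583) = 13.083 cm.
Applying the thin-lens equation again with f_2 = 6.5 cm and d_o2 = 13.083 cm gives d_i2 = 12.918 cm.

12.9 cm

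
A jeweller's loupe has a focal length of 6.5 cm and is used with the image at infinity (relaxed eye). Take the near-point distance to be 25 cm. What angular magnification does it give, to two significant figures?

3.8

M = D/f = 25/6.5 = 3.846.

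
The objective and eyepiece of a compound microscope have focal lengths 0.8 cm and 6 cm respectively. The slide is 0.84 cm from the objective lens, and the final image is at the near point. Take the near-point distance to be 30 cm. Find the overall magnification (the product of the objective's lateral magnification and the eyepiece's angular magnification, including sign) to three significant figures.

Objective: 1/d_i = 1/f_obj - 1/d_o = 1/0.8 - 1/0.84 = 0.05952 cm^-1, so d_i = 16.800 cm.
m_obj = -d_i/d_o = -16.800/0.84 = -20.000.
Eyepiece angular magnification (image at near point): M_eye = 1 + D/f_e = 1 + 30/6 = 6.000.
Overall M = m_obj x M_eye = (-20.000)(6.000) = -120.00.

-120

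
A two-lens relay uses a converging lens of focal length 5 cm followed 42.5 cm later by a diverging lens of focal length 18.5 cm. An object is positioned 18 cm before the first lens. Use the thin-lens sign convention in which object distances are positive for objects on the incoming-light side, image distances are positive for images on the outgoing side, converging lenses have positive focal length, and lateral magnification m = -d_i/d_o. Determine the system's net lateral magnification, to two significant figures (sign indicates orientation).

Applying the thin-lens equation to the first lens, 1/5 = 1/18 + 1/d_i1, which gives d_i1 = 6.923 cm.
Its lateral magnification is m_1 = -d_i1/d_o1 = -(6.923)/18 = -0.3846.
That image sits 35.577 cm in front of the second lens, so d_o2 = 35.577 cm.
Applying the thin-lens equation again with f_2 = -18.5 cm and d_o2 = 35.577 cm gives d_i2 = -12.171 cm.
m_2 = -(-12.171)/(35.577) = 0.3421.
The system's lateral magnification is m_1 m_2 = (-0.3846)(0.3421) = -0.1316.

-0.13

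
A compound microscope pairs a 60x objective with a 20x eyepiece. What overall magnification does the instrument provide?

1200

The overall magnification of a compound microscope is the product of the objective and eyepiece magnifications:
M = M_obj x M_eye = 60 x 20 = 1200.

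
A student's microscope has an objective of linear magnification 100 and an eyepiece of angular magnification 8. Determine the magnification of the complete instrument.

800

The overall magnification of a compound microscope is the product of the objective and eyepiece magnifications:
M = M_obj x M_eye = 100 x 8 = 800.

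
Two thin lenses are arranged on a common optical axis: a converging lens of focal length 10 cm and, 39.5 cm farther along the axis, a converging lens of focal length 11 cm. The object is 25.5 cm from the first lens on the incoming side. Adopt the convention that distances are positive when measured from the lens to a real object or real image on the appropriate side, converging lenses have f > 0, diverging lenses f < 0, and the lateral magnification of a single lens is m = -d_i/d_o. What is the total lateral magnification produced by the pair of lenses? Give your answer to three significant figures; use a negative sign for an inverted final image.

0.589

First lens: d_i1 = 1/(1/10 - 1/25.5) = 16.452 cm.
m_1 = -(16.452)/25.5 = -0.6452.
That image sits 23.048 cm in front of the second lens, so d_o2 = 23.048 cm.
Second lens: d_i2 = 1/(1/11 - 1/(23.048)) = 21.043 cm.
m_2 = -(21.043)/(23.048) = -0.9130.
Total m = m_1 x m_2 = (-0.6452)(-0.9130) = 0.5890.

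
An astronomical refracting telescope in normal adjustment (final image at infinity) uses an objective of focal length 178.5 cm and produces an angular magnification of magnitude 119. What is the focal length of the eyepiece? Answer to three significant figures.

|M| = f_obj/f_eye, so f_eye = f_obj/|M| = 178.5/119.0 = 1.500 cm.

1.50 cm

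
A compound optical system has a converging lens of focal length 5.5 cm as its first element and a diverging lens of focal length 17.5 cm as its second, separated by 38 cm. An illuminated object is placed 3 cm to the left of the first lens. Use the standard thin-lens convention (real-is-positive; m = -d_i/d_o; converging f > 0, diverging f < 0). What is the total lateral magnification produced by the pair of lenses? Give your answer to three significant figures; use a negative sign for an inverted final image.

Lens 1: 1/d_i1 = 1/f_1 - 1/d_o1 = 1/5.5 - 1/3 = -0.15152 cm^-1, so d_i1 = -6.600 cm.
m_1 = -(-6.600)/3 = 2.2000.
The intermediate image is virtual, 6.600 cm to the left of lens 1, so d_o2 = L - d_i1 = 38 - (-6.600) = 44.600 cm.
Lens 2: 1/d_i2 = 1/f_2 - 1/d_o2 = 1/(-17.5) - 1/(44.600) = -0.07956 cm^-1, so d_i2 = -12.568 cm.
m_2 = -(-12.568)/(44.600) = 0.2818.
Total m = m_1 x m_2 = (2.2000)(0.2818) = 0.6200.

0.620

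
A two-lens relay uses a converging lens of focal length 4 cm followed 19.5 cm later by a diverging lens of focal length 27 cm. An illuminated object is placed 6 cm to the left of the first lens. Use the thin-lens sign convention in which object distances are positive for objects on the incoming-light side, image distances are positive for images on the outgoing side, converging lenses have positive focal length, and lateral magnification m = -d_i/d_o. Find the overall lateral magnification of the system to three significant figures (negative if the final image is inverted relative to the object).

Applying the thin-lens equation to the first lens, 1/4 = 1/6 + 1/d_i1, which gives d_i1 = 12.000 cm.
Its lateral magnification is m_1 = -d_i1/d_o1 = -(12.000)/6 = -2.0000.
The intermediate image is 12.000 cm to the right of lens 1, so d_o2 = L - d_i1 = 19.5 - 12.000 = 7.500 cm.
Applying the thin-lens equation again with f_2 = -27 cm and d_o2 = 7.500 cm gives d_i2 = -5.870 cm.
m_2 = -(-5.870)/(7.500) = 0.7826.
Overall magnification: m = m_1 m_2 = -1.5652.

-1.57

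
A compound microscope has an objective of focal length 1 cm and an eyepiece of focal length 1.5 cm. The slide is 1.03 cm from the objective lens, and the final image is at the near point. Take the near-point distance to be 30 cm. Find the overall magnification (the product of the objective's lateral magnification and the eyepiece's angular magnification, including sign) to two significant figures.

Objective: 1/d_i = 1/f_obj - 1/d_o = 1/1 - 1/1.03 = 0.02913 cm^-1, so d_i = 34.333 cm.
m_obj = -d_i/d_o = -34.333/1.03 = -33.333.
Eyepiece angular magnification (image at near point): M_eye = 1 + D/f_e = 1 + 30/1.5 = 21.000.
Overall M = m_obj x M_eye = (-33.333)(21.000) = -700.00.

-700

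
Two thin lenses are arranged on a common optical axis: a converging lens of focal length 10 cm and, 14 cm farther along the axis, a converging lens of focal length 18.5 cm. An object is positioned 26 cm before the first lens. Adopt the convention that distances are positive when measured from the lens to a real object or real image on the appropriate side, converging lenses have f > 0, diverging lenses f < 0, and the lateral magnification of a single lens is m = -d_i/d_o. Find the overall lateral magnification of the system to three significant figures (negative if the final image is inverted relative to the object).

Applying the thin-lens equation to the first lens, 1/10 = 1/26 + 1/d_i1, which gives d_i1 = 16.250 cm.
Its lateral magnification is m_1 = -d_i1/d_o1 = -(16.250)/26 = -0.6250.
Since 16.250 cm > 14 cm, the first image lies past the second lens and serves as a virtual object: d_o2 = L - d_i1 = -2.250 cm.
Applying the thin-lens equation again with f_2 = 18.5 cm and d_o2 = -2.250 cm gives d_i2 = 2.006 cm.
m_2 = -(2.006)/(-2.250) = 0.8916.
The system's lateral magnification is m_1 m_2 = (-0.6250)(0.8916) = -0.5572.

-0.557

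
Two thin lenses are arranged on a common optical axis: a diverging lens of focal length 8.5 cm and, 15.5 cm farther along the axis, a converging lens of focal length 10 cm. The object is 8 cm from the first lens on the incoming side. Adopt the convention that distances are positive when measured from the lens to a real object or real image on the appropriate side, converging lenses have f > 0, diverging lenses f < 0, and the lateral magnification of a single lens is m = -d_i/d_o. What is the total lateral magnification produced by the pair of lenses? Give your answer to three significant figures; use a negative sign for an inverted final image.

-0.535

Lens 1: 1/d_i1 = 1/f_1 - 1/d_o1 = 1/(-8.5) - 1/8 = -0.24265 cm^-1, so d_i1 = -4.121 cm.
m_1 = -(-4.121)/8 = 0.5152.
With d_i1 < 0 the first image is virtual and lies on the object side; the object distance for lens 2 is d_o2 = 15.5 - (-4.121) = 19.621 cm.
Lens 2: 1/d_i2 = 1/f_2 - 1/d_o2 = 1/10 - 1/(19.621) = 0.04903 cm^-1, so d_i2 = 20.394 cm.
m_2 = -(20.394)/(19.621) = -1.0394.
Overall magnification: m = m_1 m_2 = -0.5354.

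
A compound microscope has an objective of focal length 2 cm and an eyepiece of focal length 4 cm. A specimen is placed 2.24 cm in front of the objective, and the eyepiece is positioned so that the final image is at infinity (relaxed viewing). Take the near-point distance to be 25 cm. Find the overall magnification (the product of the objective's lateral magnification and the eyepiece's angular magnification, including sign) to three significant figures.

Objective: 1/d_i = 1/f_obj - 1/d_o = 1/2 - 1/2.24 = 0.05357 cm^-1, so d_i = 18.667 cm.
m_obj = -d_i/d_o = -18.667/2.24 = -8.333.
Eyepiece angular magnification (image at infinity): M_eye = D/f_e = 25/4 = 6.250.
Overall M = m_obj x M_eye = (-8.333)(6.250) = -52.08.

-52.1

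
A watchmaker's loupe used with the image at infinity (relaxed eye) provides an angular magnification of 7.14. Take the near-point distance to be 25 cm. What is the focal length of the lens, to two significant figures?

For the image at infinity, M = D/f.
f = D/M = 25/7.14 = 3.501 cm.

3.5 cm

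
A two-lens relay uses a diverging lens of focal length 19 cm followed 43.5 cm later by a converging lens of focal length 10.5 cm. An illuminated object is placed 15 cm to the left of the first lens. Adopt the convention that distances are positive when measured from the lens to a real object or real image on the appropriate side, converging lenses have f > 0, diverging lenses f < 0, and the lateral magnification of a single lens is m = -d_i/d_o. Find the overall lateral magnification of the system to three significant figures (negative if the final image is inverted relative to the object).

-0.142

Lens 1: 1/d_i1 = 1/f_1 - 1/d_o1 = 1/(-19) - 1/15 = -0.11930 cm^-1, so d_i1 = -8.382 cm.
m_1 = -(-8.382)/15 = 0.5588.
The intermediate image is virtual, 8.382 cm to the left of lens 1, so d_o2 = L - d_i1 = 43.5 - (-8.382) = 51.882 cm.
Lens 2: 1/d_i2 = 1/f_2 - 1/d_o2 = 1/10.5 - 1/(51.882) = 0.07596 cm^-1, so d_i2 = 13.164 cm.
m_2 = -(13.164)/(51.882) = -0.2537.
Total m = m_1 x m_2 = (0.5588)(-0.2537) = -0.1418.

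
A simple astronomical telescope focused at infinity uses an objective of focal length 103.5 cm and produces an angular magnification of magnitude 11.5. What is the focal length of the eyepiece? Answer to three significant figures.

|M| = f_obj/f_eye, so f_eye = f_obj/|M| = 103.5/11.5 = 9.000 cm.

9.00 cm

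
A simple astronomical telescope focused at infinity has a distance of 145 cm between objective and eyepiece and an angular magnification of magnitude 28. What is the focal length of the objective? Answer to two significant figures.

140 cm

In normal adjustment the tube length equals f_obj + f_eye and |M| = f_obj/f_eye.
So f_obj = 28 f_eye and 28 f_eye + f_eye = 145 cm, giving f_eye = 145/29 = 5.000 cm and f_obj = 140.000 cm.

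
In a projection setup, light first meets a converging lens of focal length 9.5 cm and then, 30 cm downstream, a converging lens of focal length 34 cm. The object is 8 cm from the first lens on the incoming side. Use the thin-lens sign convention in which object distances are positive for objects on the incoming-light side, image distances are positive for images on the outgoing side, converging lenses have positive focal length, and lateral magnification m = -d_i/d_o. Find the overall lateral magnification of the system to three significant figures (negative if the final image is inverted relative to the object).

Lens 1: 1/d_i1 = 1/f_1 - 1/d_o1 = 1/9.5 - 1/8 = -0.01974 cm^-1, so d_i1 = -50.667 cm.
m_1 = -(-50.667)/8 = 6.3333.
The intermediate image is virtual, 50.667 cm to the left of lens 1, so d_o2 = L - d_i1 = 30 - (-50.667) = 80.667 cm.
Lens 2: 1/d_i2 = 1/f_2 - 1/d_o2 = 1/34 - 1/(80.667) = 0.01702 cm^-1, so d_i2 = 58.771 cm.
m_2 = -(58.771)/(80.667) = -0.7286.
Overall magnification: m = m_1 m_2 = -4.6143.

-4.61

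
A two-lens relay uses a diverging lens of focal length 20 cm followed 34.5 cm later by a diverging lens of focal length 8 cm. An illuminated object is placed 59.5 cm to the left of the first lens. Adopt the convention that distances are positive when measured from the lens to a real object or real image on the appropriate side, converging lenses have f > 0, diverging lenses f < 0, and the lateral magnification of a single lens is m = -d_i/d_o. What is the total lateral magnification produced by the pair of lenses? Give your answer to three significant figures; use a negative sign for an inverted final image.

Lens 1: 1/d_i1 = 1/f_1 - 1/d_o1 = 1/(-20) - 1/59.5 = -0.06681 cm^-1, so d_i1 = -14.969 cm.
m_1 = -(-14.969)/59.5 = 0.2516.
The intermediate image is virtual, 14.969 cm to the left of lens 1, so d_o2 = L - d_i1 = 34.5 - (-14.969) = 49.469 cm.
Lens 2: 1/d_i2 = 1/f_2 - 1/d_o2 = 1/(-8) - 1/(49.469) = -0.14521 cm^-1, so d_i2 = -6.886 cm.
m_2 = -(-6.886)/(49.469) = 0.1392.
Overall magnification: m = m_1 m_2 = 0.0350.

0.0350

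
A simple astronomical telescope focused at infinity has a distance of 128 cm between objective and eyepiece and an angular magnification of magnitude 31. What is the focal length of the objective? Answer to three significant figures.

In normal adjustment the tube length equals f_obj + f_eye and |M| = f_obj/f_eye.
So f_obj = 31 f_eye and 31 f_eye + f_eye = 128 cm, giving f_eye = 128/32 = 4.000 cm and f_obj = 124.000 cm.

124 cm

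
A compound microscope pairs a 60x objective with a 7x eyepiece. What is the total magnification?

420

The overall magnification of a compound microscope is the product of the objective and eyepiece magnifications:
M = M_obj x M_eye = 60 x 7 = 420.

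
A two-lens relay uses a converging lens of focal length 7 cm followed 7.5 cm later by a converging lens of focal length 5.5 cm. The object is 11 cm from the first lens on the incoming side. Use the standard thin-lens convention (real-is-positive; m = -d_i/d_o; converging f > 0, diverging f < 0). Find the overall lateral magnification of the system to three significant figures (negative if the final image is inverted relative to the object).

Applying the thin-lens equation to the first lens, 1/7 = 1/11 + 1/d_i1, which gives d_i1 = 19.250 cm.
Its lateral magnification is m_1 = -d_i1/d_o1 = -(19.250)/11 = -1.7500.
This image would form 19.250 cm past lens 1, i.e. 11.750 cm beyond lens 2, so it is a virtual object for lens 2: d_o2 = 7.5 - 19.250 = -11.750 cm.
Applying the thin-lens equation again with f_2 = 5.5 cm and d_o2 = -11.750 cm gives d_i2 = 3.746 cm.
m_2 = -(3.746)/(-11.750) = 0.3188.
The system's lateral magnification is m_1 m_2 = (-1.7500)(0.3188) = -0.5580.

-0.558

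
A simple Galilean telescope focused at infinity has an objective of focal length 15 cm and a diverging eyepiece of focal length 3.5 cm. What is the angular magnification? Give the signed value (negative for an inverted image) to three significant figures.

4.29

M = -f_obj/f_eye = -15/(-3.5) = 4.286.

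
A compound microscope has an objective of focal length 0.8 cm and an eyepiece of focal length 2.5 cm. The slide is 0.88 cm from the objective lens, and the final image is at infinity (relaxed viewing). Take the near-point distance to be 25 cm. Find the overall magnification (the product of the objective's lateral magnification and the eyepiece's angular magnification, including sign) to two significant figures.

Objective: 1/d_i = 1/f_obj - 1/d_o = 1/0.8 - 1/0.88 = 0.11364 cm^-1, so d_i = 8.800 cm.
m_obj = -d_i/d_o = -8.800/0.88 = -10.000.
Eyepiece angular magnification (image at infinity): M_eye = D/f_e = 25/2.5 = 10.000.
Overall M = m_obj x M_eye = (-10.000)(10.000) = -100.00.

-100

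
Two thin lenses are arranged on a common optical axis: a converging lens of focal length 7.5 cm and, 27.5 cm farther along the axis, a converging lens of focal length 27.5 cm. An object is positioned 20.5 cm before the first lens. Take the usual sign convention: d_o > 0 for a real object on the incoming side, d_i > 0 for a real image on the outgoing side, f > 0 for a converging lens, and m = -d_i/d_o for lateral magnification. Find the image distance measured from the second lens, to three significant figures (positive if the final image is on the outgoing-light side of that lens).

Applying the thin-lens equation to the first lens, 1/7.5 = 1/20.5 + 1/d_i1, which gives d_i1 = 11.827 cm.
That image sits 15.673 cm in front of the second lens, so d_o2 = 15.673 cm.
Applying the thin-lens equation again with f_2 = 27.5 cm and d_o2 = 15.673 cm gives d_i2 = -36.443 cm.

-36.4 cm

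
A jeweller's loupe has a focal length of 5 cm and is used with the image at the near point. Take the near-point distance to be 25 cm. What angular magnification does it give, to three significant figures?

6.00

M = 1 + D/f = 1 + 25/5 = 6.000.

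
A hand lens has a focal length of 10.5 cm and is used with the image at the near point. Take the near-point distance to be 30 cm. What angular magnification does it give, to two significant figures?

M = 1 + D/f = 1 + 30/10.5 = 3.857.

3.9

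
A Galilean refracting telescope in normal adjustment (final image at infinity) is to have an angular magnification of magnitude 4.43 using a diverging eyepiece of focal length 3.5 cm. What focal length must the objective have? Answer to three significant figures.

|M| = f_obj/|f_eye|, so f_obj = |M| x |f_eye| = 4.43 x 3.5 = 15.505 cm.

15.5 cm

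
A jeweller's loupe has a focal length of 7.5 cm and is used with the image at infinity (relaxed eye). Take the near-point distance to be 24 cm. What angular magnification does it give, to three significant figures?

3.20

M = D/f = 24/7.5 = 3.200.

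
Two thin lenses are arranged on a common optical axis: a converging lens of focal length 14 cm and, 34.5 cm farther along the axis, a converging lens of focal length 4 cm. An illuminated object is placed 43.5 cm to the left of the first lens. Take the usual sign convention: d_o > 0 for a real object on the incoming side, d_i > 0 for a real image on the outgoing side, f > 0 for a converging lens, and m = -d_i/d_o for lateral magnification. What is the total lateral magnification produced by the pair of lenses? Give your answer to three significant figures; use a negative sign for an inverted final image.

0.193

Lens 1: 1/d_i1 = 1/f_1 - 1/d_o1 = 1/14 - 1/43.5 = 0.04844 cm^-1, so d_i1 = 20.644 cm.
m_1 = -(20.644)/43.5 = -0.4746.
That image sits 13.856 cm in front of the second lens, so d_o2 = 13.856 cm.
Lens 2: 1/d_i2 = 1/f_2 - 1/d_o2 = 1/4 - 1/(13.856) = 0.17783 cm^-1, so d_i2 = 5.623 cm.
m_2 = -(5.623)/(13.856) = -0.4058.
Overall magnification: m = m_1 m_2 = 0.1926.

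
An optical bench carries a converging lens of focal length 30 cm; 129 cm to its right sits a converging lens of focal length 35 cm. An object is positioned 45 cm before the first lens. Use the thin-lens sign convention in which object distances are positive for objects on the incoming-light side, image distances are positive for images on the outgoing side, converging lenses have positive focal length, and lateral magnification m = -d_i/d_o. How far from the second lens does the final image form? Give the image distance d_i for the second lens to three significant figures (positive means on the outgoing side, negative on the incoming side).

Applying the thin-lens equation to the first lens, 1/30 = 1/45 + 1/d_i1, which gives d_i1 = 90.000 cm.
Object distance for lens 2: d_o2 = 129 - 90.000 = 39.000 cm.
Applying the thin-lens equation again with f_2 = 35 cm and d_o2 = 39.000 cm gives d_i2 = 341.250 cm.

341 cm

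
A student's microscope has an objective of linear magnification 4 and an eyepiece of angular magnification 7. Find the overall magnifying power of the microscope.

28

The overall magnification of a compound microscope is the product of the objective and eyepiece magnifications:
M = M_obj x M_eye = 4 x 7 = 28.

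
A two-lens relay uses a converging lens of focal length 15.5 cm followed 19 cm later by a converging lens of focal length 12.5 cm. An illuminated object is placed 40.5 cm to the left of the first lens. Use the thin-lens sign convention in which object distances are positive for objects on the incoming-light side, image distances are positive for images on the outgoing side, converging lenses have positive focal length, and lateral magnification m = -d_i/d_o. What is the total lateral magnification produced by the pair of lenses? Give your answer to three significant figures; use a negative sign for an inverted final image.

Applying the thin-lens equation to the first lens, 1/15.5 = 1/40.5 + 1/d_i1, which gives d_i1 = 25.110 cm.
Its lateral magnification is m_1 = -d_i1/d_o1 = -(25.110)/40.5 = -0.6200.
This image would form 25.110 cm past lens 1, i.e. 6.110 cm beyond lens 2, so it is a virtual object for lens 2: d_o2 = 19 - 25.110 = -6.110 cm.
Applying the thin-lens equation again with f_2 = 12.5 cm and d_o2 = -6.110 cm gives d_i2 = 4.104 cm.
m_2 = -(4.104)/(-6.110) = 0.6717.
Overall magnification: m = m_1 m_2 = -0.4164.

-0.416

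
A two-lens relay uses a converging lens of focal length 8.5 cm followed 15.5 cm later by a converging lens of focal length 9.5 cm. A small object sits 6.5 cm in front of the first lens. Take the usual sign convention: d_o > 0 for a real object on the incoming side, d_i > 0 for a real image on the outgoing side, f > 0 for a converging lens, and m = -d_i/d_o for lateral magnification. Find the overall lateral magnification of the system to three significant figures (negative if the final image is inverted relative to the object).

-1.20

First lens: d_i1 = 1/(1/8.5 - 1/6.5) = -27.625 cm.
m_1 = -(-27.625)/6.5 = 4.2500.
The intermediate image is virtual, 27.625 cm to the left of lens 1, so d_o2 = L - d_i1 = 15.5 - (-27.625) = 43.125 cm.
Second lens: d_i2 = 1/(1/9.5 - 1/(43.125)) = 12.184 cm.
m_2 = -(12.184)/(43.125) = -0.2825.
Total m = m_1 x m_2 = (4.2500)(-0.2825) = -1.2007.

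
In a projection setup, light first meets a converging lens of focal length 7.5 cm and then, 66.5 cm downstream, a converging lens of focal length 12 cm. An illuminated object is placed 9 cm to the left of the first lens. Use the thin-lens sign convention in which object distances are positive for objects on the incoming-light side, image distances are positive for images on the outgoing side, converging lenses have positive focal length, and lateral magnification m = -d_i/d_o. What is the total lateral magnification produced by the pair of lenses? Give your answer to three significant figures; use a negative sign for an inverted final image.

Applying the thin-lens equation to the first lens, 1/7.5 = 1/9 + 1/d_i1, which gives d_i1 = 45.000 cm.
Its lateral magnification is m_1 = -d_i1/d_o1 = -(45.000)/9 = -5.0000.
That image sits 21.500 cm in front of the second lens, so d_o2 = 21.500 cm.
Applying the thin-lens equation again with f_2 = 12 cm and d_o2 = 21.500 cm gives d_i2 = 27.158 cm.
m_2 = -(27.158)/(21.500) = -1.2632.
Overall magnification: m = m_1 m_2 = 6.3158.

6.32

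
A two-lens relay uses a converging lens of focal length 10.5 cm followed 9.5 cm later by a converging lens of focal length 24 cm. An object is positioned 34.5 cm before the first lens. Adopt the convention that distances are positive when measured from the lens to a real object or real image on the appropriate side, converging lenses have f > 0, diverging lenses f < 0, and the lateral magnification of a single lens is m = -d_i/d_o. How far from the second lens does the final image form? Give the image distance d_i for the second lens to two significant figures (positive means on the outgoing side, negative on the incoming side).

4.5 cm

Lens 1: 1/d_i1 = 1/f_1 - 1/d_o1 = 1/10.5 - 1/34.5 = 0.06625 cm^-1, so d_i1 = 15.094 cm.
Since 15.094 cm > 9.5 cm, the first image lies past the second lens and serves as a virtual object: d_o2 = L - d_i1 = -5.594 cm.
Lens 2: 1/d_i2 = 1/f_2 - 1/d_o2 = 1/24 - 1/(-5.594) = 0.22044 cm^-1, so d_i2 = 4.536 cm.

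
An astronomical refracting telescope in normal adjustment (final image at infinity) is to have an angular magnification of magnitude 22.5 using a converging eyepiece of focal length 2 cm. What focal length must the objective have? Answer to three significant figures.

|M| = f_obj/|f_eye|, so f_obj = |M| x |f_eye| = 22.5 x 2 = 45.000 cm.

45.0 cm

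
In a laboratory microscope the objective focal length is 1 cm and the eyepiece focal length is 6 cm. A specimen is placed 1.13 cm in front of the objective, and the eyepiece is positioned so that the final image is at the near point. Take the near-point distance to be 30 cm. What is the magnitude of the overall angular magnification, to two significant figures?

Objective: 1/d_i = 1/f_obj - 1/d_o = 1/1 - 1/1.13 = 0.11504 cm^-1, so d_i = 8.692 cm.
m_obj = -d_i/d_o = -8.692/1.13 = -7.692.
Eyepiece angular magnification (image at near point): M_eye = 1 + D/f_e = 1 + 30/6 = 6.000.
Overall M = m_obj x M_eye = (-7.692)(6.000) = -46.15.
|M| = 46.15.

46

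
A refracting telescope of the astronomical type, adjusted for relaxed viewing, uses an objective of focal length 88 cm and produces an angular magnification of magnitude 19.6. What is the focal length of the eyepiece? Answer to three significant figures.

4.49 cm

|M| = f_obj/f_eye, so f_eye = f_obj/|M| = 88/19.6 = 4.490 cm.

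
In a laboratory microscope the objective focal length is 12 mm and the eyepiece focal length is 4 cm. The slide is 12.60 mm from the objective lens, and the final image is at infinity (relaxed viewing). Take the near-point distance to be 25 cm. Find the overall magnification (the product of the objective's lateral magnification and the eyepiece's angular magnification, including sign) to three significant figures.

-125

Convert to cm: f_obj = 12 mm = 1.2 cm; d_o = 12.60 mm = 1.26 cm.
Objective: 1/d_i = 1/f_obj - 1/d_o = 1/1.2 - 1/1.26 = 0.03968 cm^-1, so d_i = 25.200 cm.
m_obj = -d_i/d_o = -25.200/1.26 = -20.000.
Eyepiece angular magnification (image at infinity): M_eye = D/f_e = 25/4 = 6.250.
Overall M = m_obj x M_eye = (-20.000)(6.250) = -125.00.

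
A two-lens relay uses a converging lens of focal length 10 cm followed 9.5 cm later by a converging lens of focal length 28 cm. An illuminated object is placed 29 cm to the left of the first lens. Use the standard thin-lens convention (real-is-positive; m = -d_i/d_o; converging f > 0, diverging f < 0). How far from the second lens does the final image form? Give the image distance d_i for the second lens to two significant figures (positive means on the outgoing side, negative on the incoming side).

4.8 cm

Applying the thin-lens equation to the first lens, 1/10 = 1/29 + 1/d_i1, which gives d_i1 = 15.263 cm.
This image would form 15.263 cm past lens 1, i.e. 5.763 cm beyond lens 2, so it is a virtual object for lens 2: d_o2 = 9.5 - 15.263 = -5.763 cm.
Applying the thin-lens equation again with f_2 = 28 cm and d_o2 = -5.763 cm gives d_i2 = 4.779 cm.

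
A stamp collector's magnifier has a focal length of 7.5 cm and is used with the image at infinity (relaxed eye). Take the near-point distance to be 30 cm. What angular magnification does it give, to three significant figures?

4.00

M = D/f = 30/7.5 = 4.000.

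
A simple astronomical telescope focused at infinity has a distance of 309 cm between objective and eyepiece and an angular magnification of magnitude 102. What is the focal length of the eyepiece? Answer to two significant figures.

In normal adjustment the tube length equals f_obj + f_eye and |M| = f_obj/f_eye.
So f_obj = 102 f_eye and 102 f_eye + f_eye = 309 cm, giving f_eye = 309/103 = 3.000 cm and f_obj = 306.000 cm.

3.0 cm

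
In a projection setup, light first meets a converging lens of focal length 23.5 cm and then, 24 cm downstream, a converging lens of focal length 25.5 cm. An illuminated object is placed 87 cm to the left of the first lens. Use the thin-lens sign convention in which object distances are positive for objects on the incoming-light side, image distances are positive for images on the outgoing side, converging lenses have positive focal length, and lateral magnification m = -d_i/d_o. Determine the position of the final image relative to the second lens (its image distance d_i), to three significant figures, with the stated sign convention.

6.20 cm

Lens 1: 1/d_i1 = 1/f_1 - 1/d_o1 = 1/23.5 - 1/87 = 0.03106 cm^-1, so d_i1 = 32.197 cm.
Since 32.197 cm > 24 cm, the first image lies past the second lens and serves as a virtual object: d_o2 = L - d_i1 = -8.197 cm.
Lens 2: 1/d_i2 = 1/f_2 - 1/d_o2 = 1/25.5 - 1/(-8.197) = 0.16121 cm^-1, so d_i2 = 6.203 cm.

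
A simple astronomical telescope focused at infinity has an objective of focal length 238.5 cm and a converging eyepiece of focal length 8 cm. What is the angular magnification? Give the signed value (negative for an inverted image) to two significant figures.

-30

M = -f_obj/f_eye = -238.5/(8) = -29.812.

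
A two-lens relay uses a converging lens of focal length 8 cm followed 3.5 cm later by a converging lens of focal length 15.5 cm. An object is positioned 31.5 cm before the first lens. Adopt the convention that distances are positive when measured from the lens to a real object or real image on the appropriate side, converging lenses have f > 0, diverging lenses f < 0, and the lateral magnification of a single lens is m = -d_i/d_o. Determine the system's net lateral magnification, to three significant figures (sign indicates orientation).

First lens: d_i1 = 1/(1/8 - 1/31.5) = 10.723 cm.
m_1 = -(10.723)/31.5 = -0.3404.
Since 10.723 cm > 3.5 cm, the first image lies past the second lens and serves as a virtual object: d_o2 = L - d_i1 = -7.223 cm.
Second lens: d_i2 = 1/(1/15.5 - 1/(-7.223)) = 4.927 cm.
m_2 = -(4.927)/(-7.223) = 0.6821.
Total m = m_1 x m_2 = (-0.3404)(0.6821) = -0.2322.

-0.232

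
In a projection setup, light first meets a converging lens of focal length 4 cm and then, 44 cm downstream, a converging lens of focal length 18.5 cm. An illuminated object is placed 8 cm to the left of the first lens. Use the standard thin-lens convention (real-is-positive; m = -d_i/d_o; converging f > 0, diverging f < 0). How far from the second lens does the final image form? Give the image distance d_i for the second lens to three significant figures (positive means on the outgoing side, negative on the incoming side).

First lens: d_i1 = 1/(1/4 - 1/8) = 8.000 cm.
The intermediate image is 8.000 cm to the right of lens 1, so d_o2 = L - d_i1 = 44 - 8.000 = 36.000 cm.
Second lens: d_i2 = 1/(1/18.5 - 1/(36.000)) = 38.057 cm.

38.1 cm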